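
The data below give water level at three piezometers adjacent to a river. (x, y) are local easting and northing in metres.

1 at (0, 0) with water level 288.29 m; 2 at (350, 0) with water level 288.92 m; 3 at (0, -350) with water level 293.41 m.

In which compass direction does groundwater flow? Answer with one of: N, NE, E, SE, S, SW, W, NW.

N

∂h/∂x = (288.92 − 288.29) / (350 − 0) = +0.001800
∂h/∂y = (293.41 − 288.29) / (-350 − 0) = -0.01463
Flow = −∇h = (-0.001800 east, +0.01463 north), which points north.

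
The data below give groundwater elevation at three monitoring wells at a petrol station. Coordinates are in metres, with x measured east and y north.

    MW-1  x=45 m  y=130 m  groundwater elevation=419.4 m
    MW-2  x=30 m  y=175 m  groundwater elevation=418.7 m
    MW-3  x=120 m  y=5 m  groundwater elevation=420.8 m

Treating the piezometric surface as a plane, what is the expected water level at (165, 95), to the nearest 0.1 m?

418.2 m

Differences from MW-1: to MW-2 (Δx, Δy, Δh) = (-15, 45, -0.7); to MW-3 = (75, -125, +1.4).
Solve a·Δx + b·Δy = Δh: det = (-15)·(-125) − 75·45 = -1500.
∂h/∂x = [(-0.7)·(-125) − (+1.4)·45] / -1500 = -0.01633
∂h/∂y = [(-15)·(+1.4) − 75·(-0.7)] / -1500 = -0.02100
h(165, 95) = 419.4 + (-0.01633)·(120) + (-0.02100)·(-35) = 419.4 -1.960 +0.735 = 418.175 m.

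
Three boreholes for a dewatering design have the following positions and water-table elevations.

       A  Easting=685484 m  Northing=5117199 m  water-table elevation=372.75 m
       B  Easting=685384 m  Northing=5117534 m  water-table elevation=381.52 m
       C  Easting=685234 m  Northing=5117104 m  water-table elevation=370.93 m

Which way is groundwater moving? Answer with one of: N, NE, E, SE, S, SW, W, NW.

S

Differences from A: to B (Δx, Δy, Δh) = (-100, 335, +8.77); to C = (-250, -95, -1.82).
Determinant of the coordinate differences = (-100)·(-95) − (-250)·335 = 93250.
∂h/∂x = [(+8.77)·(-95) − (-1.82)·335] / 93250 = -0.002396
∂h/∂y = [(-100)·(-1.82) − (-250)·(+8.77)] / 93250 = +0.02546
Flow = −∇h = (+0.002396 east, -0.02546 north), which points south.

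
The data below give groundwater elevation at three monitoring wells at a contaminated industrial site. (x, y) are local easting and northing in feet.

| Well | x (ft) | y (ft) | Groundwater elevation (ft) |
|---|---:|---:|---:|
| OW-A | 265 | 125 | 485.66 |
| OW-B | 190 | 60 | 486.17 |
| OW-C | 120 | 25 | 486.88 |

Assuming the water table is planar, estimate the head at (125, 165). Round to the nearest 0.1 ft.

488.1 ft

Taking OW-A as reference: OW-B−OW-A = (-75, -65, +0.51); OW-C−OW-A = (-145, -100, +1.22).
Determinant of the coordinate differences = (-75)·(-100) − (-145)·(-65) = -1925.
∂h/∂x = [(+0.51)·(-100) − (+1.22)·(-65)] / -1925 = -0.01470
∂h/∂y = [(-75)·(+1.22) − (-145)·(+0.51)] / -1925 = +0.009117
h(125, 165) = 485.66 + (-0.01470)·(-140) + (+0.009117)·(40) = 485.66 +2.058 +0.365 = 488.083 ft.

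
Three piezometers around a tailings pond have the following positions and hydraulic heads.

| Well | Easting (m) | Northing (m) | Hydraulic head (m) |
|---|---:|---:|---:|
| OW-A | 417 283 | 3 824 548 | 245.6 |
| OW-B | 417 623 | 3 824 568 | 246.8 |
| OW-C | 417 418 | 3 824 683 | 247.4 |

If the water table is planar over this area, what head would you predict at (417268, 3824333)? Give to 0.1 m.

243.3 m

Differences from OW-A: to OW-B (Δx, Δy, Δh) = (340, 20, +1.2); to OW-C = (135, 135, +1.8).
Determinant of the coordinate differences = 340·135 − 135·20 = 43200.
∂h/∂x = [(+1.2)·135 − (+1.8)·20] / 43200 = +0.002917
∂h/∂y = [340·(+1.8) − 135·(+1.2)] / 43200 = +0.01042
h(417268, 3824333) = 245.6 + (+0.002917)·(-15) + (+0.01042)·(-215) = 245.6 -0.044 -2.240 = 243.317 m.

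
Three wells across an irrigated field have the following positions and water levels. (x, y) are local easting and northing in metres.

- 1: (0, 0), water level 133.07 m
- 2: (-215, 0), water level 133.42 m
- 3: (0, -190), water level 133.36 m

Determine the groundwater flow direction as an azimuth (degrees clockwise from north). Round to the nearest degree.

047°

∂h/∂x = (133.42 − 133.07) / (-215 − 0) = -0.001628
∂h/∂y = (133.36 − 133.07) / (-190 − 0) = -0.001526
Flow direction (−∇h) has components (+0.001628 E, +0.001526 N).
Azimuth = atan2(E, N) = atan2(+0.001628, +0.001526) = 46.8° ≈ 047°.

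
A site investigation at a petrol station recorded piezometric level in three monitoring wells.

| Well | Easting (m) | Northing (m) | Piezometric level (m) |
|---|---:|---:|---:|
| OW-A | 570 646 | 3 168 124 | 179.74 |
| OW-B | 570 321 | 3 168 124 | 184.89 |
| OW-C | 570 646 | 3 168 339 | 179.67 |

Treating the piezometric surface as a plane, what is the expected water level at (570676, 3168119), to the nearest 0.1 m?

179.3 m

∂h/∂x = (184.89 − 179.74) / (570321 − 570646) = -0.01585
∂h/∂y = (179.67 − 179.74) / (3168339 − 3168124) = -0.0003256
h(570676, 3168119) = 179.74 + (-0.01585)·(30) + (-0.0003256)·(-5) = 179.74 -0.475 +0.002 = 179.266 m.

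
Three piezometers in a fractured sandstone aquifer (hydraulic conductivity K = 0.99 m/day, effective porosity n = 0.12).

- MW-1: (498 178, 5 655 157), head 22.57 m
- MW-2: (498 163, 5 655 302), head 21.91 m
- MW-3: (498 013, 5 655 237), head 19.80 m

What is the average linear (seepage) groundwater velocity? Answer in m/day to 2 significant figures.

0.13 m/day

Differences from MW-1: to MW-2 (Δx, Δy, Δh) = (-15, 145, -0.66); to MW-3 = (-165, 80, -2.77).
Solve a·Δx + b·Δy = Δh: det = (-15)·80 − (-165)·145 = 22725.
∂h/∂x = [(-0.66)·80 − (-2.77)·145] / 22725 = +0.01535
∂h/∂y = [(-15)·(-2.77) − (-165)·(-0.66)] / 22725 = -0.002964
|∇h| = √(0.01535² + -0.002964²) = 0.01563
Seepage velocity v = K·i/n = 0.99 × 0.01563 / 0.12 = 0.1289 m/day.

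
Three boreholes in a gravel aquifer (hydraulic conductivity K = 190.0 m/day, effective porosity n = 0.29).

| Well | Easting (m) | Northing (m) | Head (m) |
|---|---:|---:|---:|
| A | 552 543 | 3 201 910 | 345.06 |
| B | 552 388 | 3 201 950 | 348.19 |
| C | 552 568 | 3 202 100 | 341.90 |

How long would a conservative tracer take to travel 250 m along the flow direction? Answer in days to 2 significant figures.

Differences from A: to B (Δx, Δy, Δh) = (-155, 40, +3.13); to C = (25, 190, -3.16).
Solve a·Δx + b·Δy = Δh: det = (-155)·190 − 25·40 = -30450.
∂h/∂x = [(+3.13)·190 − (-3.16)·40] / -30450 = -0.02368
∂h/∂y = [(-155)·(-3.16) − 25·(+3.13)] / -30450 = -0.01352
|∇h| = √(-0.02368² + -0.01352²) = 0.02727
Seepage velocity v = K·i/n = 190.0 × 0.02727 / 0.29 = 17.87 m/day.
t = 250 / 17.87 = 13.99 days.

14 days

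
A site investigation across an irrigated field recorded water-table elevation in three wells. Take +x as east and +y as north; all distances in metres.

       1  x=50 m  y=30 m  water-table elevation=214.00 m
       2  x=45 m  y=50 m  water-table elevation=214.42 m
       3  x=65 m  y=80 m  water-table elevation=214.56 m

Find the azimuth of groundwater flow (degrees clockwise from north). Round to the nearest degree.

133°

Differences from 1: to 2 (Δx, Δy, Δh) = (-5, 20, +0.42); to 3 = (15, 50, +0.56).
Determinant of the coordinate differences = (-5)·50 − 15·20 = -550.
∂h/∂x = [(+0.42)·50 − (+0.56)·20] / -550 = -0.01782
∂h/∂y = [(-5)·(+0.56) − 15·(+0.42)] / -550 = +0.01655
Flow direction (−∇h) has components (+0.01782 E, -0.01655 N).
Azimuth = atan2(E, N) = atan2(+0.01782, -0.01655) = 132.9° ≈ 133°.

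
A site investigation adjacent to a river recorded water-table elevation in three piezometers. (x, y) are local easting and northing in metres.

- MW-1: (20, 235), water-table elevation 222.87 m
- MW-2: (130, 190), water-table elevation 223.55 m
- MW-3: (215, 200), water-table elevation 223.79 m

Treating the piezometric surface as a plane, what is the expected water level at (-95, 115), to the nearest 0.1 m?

Differences from MW-1: to MW-2 (Δx, Δy, Δh) = (110, -45, +0.68); to MW-3 = (195, -35, +0.92).
Determinant of the coordinate differences = 110·(-35) − 195·(-45) = 4925.
∂h/∂x = [(+0.68)·(-35) − (+0.92)·(-45)] / 4925 = +0.003574
∂h/∂y = [110·(+0.92) − 195·(+0.68)] / 4925 = -0.006376
h(-95, 115) = 222.87 + (+0.003574)·(-115) + (-0.006376)·(-120) = 222.87 -0.411 +0.765 = 223.224 m.

223.2 m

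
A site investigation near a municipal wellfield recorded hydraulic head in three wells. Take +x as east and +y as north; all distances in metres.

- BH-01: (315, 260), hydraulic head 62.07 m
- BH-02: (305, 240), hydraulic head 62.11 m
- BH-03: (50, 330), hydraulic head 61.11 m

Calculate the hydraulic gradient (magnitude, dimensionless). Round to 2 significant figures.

0.0043

With h = a·x + b·y + c and BH-01 as origin, the differences give:
  (-10)·a + (-20)·b = +0.04
  (-265)·a + 70·b = -0.96
Eliminate b (×70 and ×(-20), subtract): -6000·a = -16.400 → a = ∂h/∂x = +0.002733
Back-substitute: b = ∂h/∂y = -0.003367.
|∇h| = √(0.002733² + -0.003367²) = 0.004337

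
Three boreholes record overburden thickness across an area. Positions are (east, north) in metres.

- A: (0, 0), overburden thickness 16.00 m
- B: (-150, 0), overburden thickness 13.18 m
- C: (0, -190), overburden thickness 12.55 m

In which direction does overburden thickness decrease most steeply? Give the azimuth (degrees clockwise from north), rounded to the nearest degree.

226°

∂d/∂x = (13.18 − 16.00) / (-150 − 0) = +0.01880
∂d/∂y = (12.55 − 16.00) / (-190 − 0) = +0.01816
Steepest decrease is along −∇f: components (-0.01880 E, -0.01816 N).
Azimuth = atan2(-0.01880, -0.01816) = 226.0° ≈ 226°.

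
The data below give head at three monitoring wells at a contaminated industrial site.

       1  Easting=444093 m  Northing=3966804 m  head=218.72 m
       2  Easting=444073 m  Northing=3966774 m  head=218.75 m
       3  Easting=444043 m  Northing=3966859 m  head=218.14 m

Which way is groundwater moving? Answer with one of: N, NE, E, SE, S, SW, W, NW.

Taking 1 as reference: 2−1 = (-20, -30, +0.03); 3−1 = (-50, 55, -0.58).
Solve a·Δx + b·Δy = Δh: det = (-20)·55 − (-50)·(-30) = -2600.
∂h/∂x = [(+0.03)·55 − (-0.58)·(-30)] / -2600 = +0.006058
∂h/∂y = [(-20)·(-0.58) − (-50)·(+0.03)] / -2600 = -0.005038
Flow = −∇h = (-0.006058 east, +0.005038 north), which points northwest.

NW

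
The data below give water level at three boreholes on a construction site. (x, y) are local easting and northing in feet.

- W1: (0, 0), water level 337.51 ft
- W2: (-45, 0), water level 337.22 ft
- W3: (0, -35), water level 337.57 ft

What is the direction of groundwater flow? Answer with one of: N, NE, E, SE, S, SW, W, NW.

∂h/∂x = (337.22 − 337.51) / (-45 − 0) = +0.006444
∂h/∂y = (337.57 − 337.51) / (-35 − 0) = -0.001714
Flow = −∇h = (-0.006444 east, +0.001714 north), which points west.

W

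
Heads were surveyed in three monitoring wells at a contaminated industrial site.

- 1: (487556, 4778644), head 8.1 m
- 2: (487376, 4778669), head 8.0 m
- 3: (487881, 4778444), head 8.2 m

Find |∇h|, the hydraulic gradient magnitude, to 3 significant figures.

Three-point gradient (reference 1): Δ to 2 = (-180, 25, -0.1), Δ to 3 = (325, -200, +0.1).
∂h/∂x = +0.0006278, ∂h/∂y = +0.0005202 (det = 27875).
|∇h| = √(0.0006278² + 0.0005202²) = 0.0008153

0.000815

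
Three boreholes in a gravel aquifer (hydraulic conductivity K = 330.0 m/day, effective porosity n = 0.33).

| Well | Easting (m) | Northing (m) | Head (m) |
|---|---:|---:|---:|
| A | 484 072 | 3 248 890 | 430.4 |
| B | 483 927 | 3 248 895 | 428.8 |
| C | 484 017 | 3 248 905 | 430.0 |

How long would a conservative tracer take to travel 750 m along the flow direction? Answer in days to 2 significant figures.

38 days

With h = a·x + b·y + c and A as origin, the differences give:
  (-145)·a + 5·b = -1.6
  (-55)·a + 15·b = -0.4
Eliminate b (×15 and ×5, subtract): -1900·a = -22.00 → a = ∂h/∂x = +0.01158
Back-substitute: b = ∂h/∂y = +0.01579.
|∇h| = √(0.01158² + 0.01579²) = 0.01958
Seepage velocity v = K·i/n = 330.0 × 0.01958 / 0.33 = 19.58 m/day.
t = 750 / 19.58 = 38.3 days.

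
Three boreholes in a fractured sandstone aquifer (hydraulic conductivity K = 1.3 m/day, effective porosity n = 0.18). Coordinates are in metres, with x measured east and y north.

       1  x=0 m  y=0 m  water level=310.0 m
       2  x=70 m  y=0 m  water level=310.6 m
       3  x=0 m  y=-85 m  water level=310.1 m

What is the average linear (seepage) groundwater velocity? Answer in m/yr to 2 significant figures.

∂h/∂x = (310.6 − 310.0) / (70 − 0) = +0.008571
∂h/∂y = (310.1 − 310.0) / (-85 − 0) = -0.001176
|∇h| = √(0.008571² + -0.001176²) = 0.008651
Seepage velocity v = K·i/n = 1.3 × 0.008651 / 0.18 = 0.06248 m/day = 22.82 m/yr.

23 m/yr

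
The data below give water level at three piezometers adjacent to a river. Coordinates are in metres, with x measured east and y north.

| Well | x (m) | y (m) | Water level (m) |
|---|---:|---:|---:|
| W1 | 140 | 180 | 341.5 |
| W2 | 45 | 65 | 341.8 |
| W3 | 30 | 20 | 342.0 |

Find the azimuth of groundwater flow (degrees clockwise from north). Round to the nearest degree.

327°

Three-point gradient (reference W1): Δ to W2 = (-95, -115, +0.3), Δ to W3 = (-110, -160, +0.5).
∂h/∂x = +0.003725, ∂h/∂y = -0.005686 (det = 2550).
Flow direction (−∇h) has components (-0.003725 E, +0.005686 N).
Azimuth = atan2(E, N) = atan2(-0.003725, +0.005686) = 326.8° ≈ 327°.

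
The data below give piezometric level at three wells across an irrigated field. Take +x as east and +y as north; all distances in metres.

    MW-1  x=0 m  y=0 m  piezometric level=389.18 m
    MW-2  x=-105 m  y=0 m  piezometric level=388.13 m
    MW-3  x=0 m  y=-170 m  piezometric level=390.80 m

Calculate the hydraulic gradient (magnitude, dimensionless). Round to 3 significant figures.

∂h/∂x = (388.13 − 389.18) / (-105 − 0) = +0.01000
∂h/∂y = (390.80 − 389.18) / (-170 − 0) = -0.009529
|∇h| = √(0.01000² + -0.009529²) = 0.01381

0.0138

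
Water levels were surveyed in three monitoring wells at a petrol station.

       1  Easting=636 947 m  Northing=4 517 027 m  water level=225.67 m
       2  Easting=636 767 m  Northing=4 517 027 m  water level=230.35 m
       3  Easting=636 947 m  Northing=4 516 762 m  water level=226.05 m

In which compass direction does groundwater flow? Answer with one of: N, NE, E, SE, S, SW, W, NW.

∂h/∂x = (230.35 − 225.67) / (636767 − 636947) = -0.02600
∂h/∂y = (226.05 − 225.67) / (4516762 − 4517027) = -0.001434
Flow = −∇h = (+0.02600 east, +0.001434 north), which points east.

E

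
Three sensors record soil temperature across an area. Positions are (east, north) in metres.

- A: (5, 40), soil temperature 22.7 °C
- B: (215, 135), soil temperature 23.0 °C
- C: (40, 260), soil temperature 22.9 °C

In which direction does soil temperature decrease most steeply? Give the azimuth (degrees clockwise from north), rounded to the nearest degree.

236°

With T = a·x + b·y + c and A as origin, the differences give:
  210·a + 95·b = +0.3
  35·a + 220·b = +0.2
Eliminate b (×220 and ×95, subtract): 42875·a = 47.00 → a = ∂T/∂x = +0.001096
Back-substitute: b = ∂T/∂y = +0.0007347.
Steepest decrease is along −∇f: components (-0.001096 E, -0.0007347 N).
Azimuth = atan2(-0.001096, -0.0007347) = 236.2° ≈ 236°.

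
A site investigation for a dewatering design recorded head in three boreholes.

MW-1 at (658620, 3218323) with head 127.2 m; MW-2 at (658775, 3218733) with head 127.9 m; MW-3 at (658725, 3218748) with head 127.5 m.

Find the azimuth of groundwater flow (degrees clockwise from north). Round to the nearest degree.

Taking MW-1 as reference: MW-2−MW-1 = (155, 410, +0.7); MW-3−MW-1 = (105, 425, +0.3).
Determinant of the coordinate differences = 155·425 − 105·410 = 22825.
∂h/∂x = [(+0.7)·425 − (+0.3)·410] / 22825 = +0.007645
∂h/∂y = [155·(+0.3) − 105·(+0.7)] / 22825 = -0.001183
Flow direction (−∇h) has components (-0.007645 E, +0.001183 N).
Azimuth = atan2(E, N) = atan2(-0.007645, +0.001183) = 278.8° ≈ 279°.

279°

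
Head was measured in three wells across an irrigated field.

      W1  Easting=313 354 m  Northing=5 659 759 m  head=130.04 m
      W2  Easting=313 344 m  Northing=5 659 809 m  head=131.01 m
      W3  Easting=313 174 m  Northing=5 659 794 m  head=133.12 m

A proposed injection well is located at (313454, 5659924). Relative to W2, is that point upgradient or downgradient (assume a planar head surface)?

With h = a·x + b·y + c and W1 as origin, the differences give:
  (-10)·a + 50·b = +0.97
  (-180)·a + 35·b = +3.08
Eliminate b (×35 and ×50, subtract): 8650·a = -120.050 → a = ∂h/∂x = -0.01388
Back-substitute: b = ∂h/∂y = +0.01662.
Head at (313454, 5659924) = 130.04 + (-0.01388)·(100) + (+0.01662)·(165) = 131.40 m.
That is higher than the 131.01 m at W2, so the point is upgradient.

upgradient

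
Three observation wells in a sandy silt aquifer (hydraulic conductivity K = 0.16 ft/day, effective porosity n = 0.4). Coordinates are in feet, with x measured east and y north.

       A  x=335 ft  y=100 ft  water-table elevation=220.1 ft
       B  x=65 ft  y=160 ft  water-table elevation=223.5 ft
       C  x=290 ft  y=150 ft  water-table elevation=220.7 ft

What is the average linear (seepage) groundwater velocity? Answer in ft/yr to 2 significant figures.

Three-point gradient (reference A): Δ to B = (-270, 60, +3.4), Δ to C = (-45, 50, +0.6).
∂h/∂x = -0.01241, ∂h/∂y = +0.0008333 (det = -10800).
|∇h| = √(-0.01241² + 0.0008333²) = 0.01244
Seepage velocity v = K·i/n = 0.16 × 0.01244 / 0.4 = 0.004976 ft/day = 1.817 ft/yr.

1.8 ft/yr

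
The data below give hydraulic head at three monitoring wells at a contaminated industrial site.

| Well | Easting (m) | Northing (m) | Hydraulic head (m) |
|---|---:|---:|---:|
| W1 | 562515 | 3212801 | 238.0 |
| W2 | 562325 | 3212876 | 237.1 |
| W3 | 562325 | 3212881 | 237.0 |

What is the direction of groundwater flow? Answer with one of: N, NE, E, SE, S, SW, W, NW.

Differences from W1: to W2 (Δx, Δy, Δh) = (-190, 75, -0.9); to W3 = (-190, 80, -1.0).
Determinant of the coordinate differences = (-190)·80 − (-190)·75 = -950.
∂h/∂x = [(-0.9)·80 − (-1.0)·75] / -950 = -0.003158
∂h/∂y = [(-190)·(-1.0) − (-190)·(-0.9)] / -950 = -0.02000
Flow = −∇h = (+0.003158 east, +0.02000 north), which points north.

N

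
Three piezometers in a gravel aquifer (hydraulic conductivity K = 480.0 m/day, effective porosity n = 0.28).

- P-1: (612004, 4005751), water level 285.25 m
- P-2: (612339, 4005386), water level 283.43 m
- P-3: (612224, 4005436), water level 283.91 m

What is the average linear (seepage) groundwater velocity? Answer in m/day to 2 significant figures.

With h = a·x + b·y + c and P-1 as origin, the differences give:
  335·a + (-365)·b = -1.82
  220·a + (-315)·b = -1.34
Eliminate b (×(-315) and ×(-365), subtract): -25225·a = 84.200 → a = ∂h/∂x = -0.003338
Back-substitute: b = ∂h/∂y = +0.001923.
|∇h| = √(-0.003338² + 0.001923²) = 0.003852
Seepage velocity v = K·i/n = 480.0 × 0.003852 / 0.28 = 6.603 m/day.

6.6 m/day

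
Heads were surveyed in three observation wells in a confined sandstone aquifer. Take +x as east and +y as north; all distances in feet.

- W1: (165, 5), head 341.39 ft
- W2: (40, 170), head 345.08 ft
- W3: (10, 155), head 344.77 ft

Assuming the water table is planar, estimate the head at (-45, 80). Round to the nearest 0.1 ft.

343.2 ft

Differences from W1: to W2 (Δx, Δy, Δh) = (-125, 165, +3.69); to W3 = (-155, 150, +3.38).
Solve a·Δx + b·Δy = Δh: det = (-125)·150 − (-155)·165 = 6825.
∂h/∂x = [(+3.69)·150 − (+3.38)·165] / 6825 = -0.0006154
∂h/∂y = [(-125)·(+3.38) − (-155)·(+3.69)] / 6825 = +0.02190
h(-45, 80) = 341.39 + (-0.0006154)·(-210) + (+0.02190)·(75) = 341.39 +0.129 +1.642 = 343.162 ft.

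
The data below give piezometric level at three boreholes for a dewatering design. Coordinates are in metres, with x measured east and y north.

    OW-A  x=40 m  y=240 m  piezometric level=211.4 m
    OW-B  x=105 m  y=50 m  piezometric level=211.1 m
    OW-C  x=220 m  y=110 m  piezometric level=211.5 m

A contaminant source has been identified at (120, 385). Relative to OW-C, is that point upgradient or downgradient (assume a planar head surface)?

Taking OW-A as reference: OW-B−OW-A = (65, -190, -0.3); OW-C−OW-A = (180, -130, +0.1).
Determinant of the coordinate differences = 65·(-130) − 180·(-190) = 25750.
∂h/∂x = [(-0.3)·(-130) − (+0.1)·(-190)] / 25750 = +0.002252
∂h/∂y = [65·(+0.1) − 180·(-0.3)] / 25750 = +0.002350
Head at (120, 385) = 211.4 + (+0.002252)·(80) + (+0.002350)·(145) = 211.92 m.
That is higher than the 211.5 m at OW-C, so the point is upgradient.

upgradient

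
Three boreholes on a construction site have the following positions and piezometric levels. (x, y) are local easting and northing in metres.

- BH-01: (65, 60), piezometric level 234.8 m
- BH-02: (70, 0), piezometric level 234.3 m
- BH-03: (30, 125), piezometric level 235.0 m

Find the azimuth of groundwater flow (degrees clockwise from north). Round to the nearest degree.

231°

With h = a·x + b·y + c and BH-01 as origin, the differences give:
  5·a + (-60)·b = -0.5
  (-35)·a + 65·b = +0.2
Eliminate b (×65 and ×(-60), subtract): -1775·a = -20.50 → a = ∂h/∂x = +0.01155
Back-substitute: b = ∂h/∂y = +0.009296.
Flow direction (−∇h) has components (-0.01155 E, -0.009296 N).
Azimuth = atan2(E, N) = atan2(-0.01155, -0.009296) = 231.2° ≈ 231°.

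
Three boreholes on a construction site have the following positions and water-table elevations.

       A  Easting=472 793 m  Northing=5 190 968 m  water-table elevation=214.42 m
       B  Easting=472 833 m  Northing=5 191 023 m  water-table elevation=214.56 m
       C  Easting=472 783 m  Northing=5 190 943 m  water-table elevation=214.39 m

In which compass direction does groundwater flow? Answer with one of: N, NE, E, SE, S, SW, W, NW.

W

With h = a·x + b·y + c and A as origin, the differences give:
  40·a + 55·b = +0.14
  (-10)·a + (-25)·b = -0.03
Eliminate b (×(-25) and ×55, subtract): -450·a = -1.850 → a = ∂h/∂x = +0.004111
Back-substitute: b = ∂h/∂y = -0.0004444.
Flow = −∇h = (-0.004111 east, +0.0004444 north), which points west.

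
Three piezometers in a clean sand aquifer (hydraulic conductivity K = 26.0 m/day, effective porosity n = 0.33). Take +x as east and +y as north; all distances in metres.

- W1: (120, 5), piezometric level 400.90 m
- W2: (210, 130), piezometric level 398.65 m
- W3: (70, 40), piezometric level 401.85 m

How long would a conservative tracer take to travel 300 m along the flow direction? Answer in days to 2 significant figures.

With h = a·x + b·y + c and W1 as origin, the differences give:
  90·a + 125·b = -2.25
  (-50)·a + 35·b = +0.95
Eliminate b (×35 and ×125, subtract): 9400·a = -197.500 → a = ∂h/∂x = -0.02101
Back-substitute: b = ∂h/∂y = -0.002872.
|∇h| = √(-0.02101² + -0.002872²) = 0.02121
Seepage velocity v = K·i/n = 26.0 × 0.02121 / 0.33 = 1.671 m/day.
t = 300 / 1.671 = 179.5 days.

180 days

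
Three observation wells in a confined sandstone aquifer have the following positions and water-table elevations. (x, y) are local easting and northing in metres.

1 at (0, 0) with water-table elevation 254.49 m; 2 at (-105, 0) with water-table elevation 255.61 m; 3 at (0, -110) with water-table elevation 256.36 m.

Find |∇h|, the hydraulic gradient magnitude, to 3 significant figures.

∂h/∂x = (255.61 − 254.49) / (-105 − 0) = -0.01067
∂h/∂y = (256.36 − 254.49) / (-110 − 0) = -0.01700
|∇h| = √(-0.01067² + -0.01700²) = 0.02007

0.0201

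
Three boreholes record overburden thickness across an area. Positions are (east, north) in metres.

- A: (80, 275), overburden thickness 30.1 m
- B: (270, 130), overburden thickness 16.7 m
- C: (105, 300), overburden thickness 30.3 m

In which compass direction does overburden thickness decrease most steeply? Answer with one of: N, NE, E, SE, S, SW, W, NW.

SE

Taking A as reference: B−A = (190, -145, -13.4); C−A = (25, 25, +0.2).
Solve a·Δx + b·Δy = Δd: det = 190·25 − 25·(-145) = 8375.
∂d/∂x = [(-13.4)·25 − (+0.2)·(-145)] / 8375 = -0.03654
∂d/∂y = [190·(+0.2) − 25·(-13.4)] / 8375 = +0.04454
Steepest decrease is along −∇f = (+0.03654 E, -0.04454 N) → southeast.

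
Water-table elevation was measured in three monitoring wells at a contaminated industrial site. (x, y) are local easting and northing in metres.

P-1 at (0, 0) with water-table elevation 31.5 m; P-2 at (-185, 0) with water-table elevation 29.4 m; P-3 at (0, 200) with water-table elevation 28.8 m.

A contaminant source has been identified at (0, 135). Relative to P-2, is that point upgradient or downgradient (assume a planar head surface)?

upgradient

∂h/∂x = (29.4 − 31.5) / (-185 − 0) = +0.01135
∂h/∂y = (28.8 − 31.5) / (200 − 0) = -0.01350
Head at (0, 135) = 31.5 + (+0.01135)·(0) + (-0.01350)·(135) = 29.68 m.
That is higher than the 29.4 m at P-2, so the point is upgradient.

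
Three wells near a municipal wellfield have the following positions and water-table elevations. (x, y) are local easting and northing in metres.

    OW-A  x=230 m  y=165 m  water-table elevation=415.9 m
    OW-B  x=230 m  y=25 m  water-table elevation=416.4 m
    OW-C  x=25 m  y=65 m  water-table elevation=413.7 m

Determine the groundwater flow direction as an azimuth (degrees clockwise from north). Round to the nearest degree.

286°

Differences from OW-A: to OW-B (Δx, Δy, Δh) = (0, -140, +0.5); to OW-C = (-205, -100, -2.2).
Determinant of the coordinate differences = 0·(-100) − (-205)·(-140) = -28700.
∂h/∂x = [(+0.5)·(-100) − (-2.2)·(-140)] / -28700 = +0.01247
∂h/∂y = [0·(-2.2) − (-205)·(+0.5)] / -28700 = -0.003571
Flow direction (−∇h) has components (-0.01247 E, +0.003571 N).
Azimuth = atan2(E, N) = atan2(-0.01247, +0.003571) = 286.0° ≈ 286°.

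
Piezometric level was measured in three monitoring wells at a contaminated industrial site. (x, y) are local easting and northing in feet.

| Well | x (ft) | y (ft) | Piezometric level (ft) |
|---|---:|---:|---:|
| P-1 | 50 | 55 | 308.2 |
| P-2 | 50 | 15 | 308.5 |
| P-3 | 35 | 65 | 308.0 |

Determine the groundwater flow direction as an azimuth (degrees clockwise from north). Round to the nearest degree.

312°

Differences from P-1: to P-2 (Δx, Δy, Δh) = (0, -40, +0.3); to P-3 = (-15, 10, -0.2).
Determinant of the coordinate differences = 0·10 − (-15)·(-40) = -600.
∂h/∂x = [(+0.3)·10 − (-0.2)·(-40)] / -600 = +0.008333
∂h/∂y = [0·(-0.2) − (-15)·(+0.3)] / -600 = -0.007500
Flow direction (−∇h) has components (-0.008333 E, +0.007500 N).
Azimuth = atan2(E, N) = atan2(-0.008333, +0.007500) = 312.0° ≈ 312°.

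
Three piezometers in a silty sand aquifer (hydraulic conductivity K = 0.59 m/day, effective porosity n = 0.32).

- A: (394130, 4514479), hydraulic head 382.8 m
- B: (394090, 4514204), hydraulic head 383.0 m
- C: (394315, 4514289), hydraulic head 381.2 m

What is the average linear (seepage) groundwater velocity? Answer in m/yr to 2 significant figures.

5.5 m/yr

With h = a·x + b·y + c and A as origin, the differences give:
  (-40)·a + (-275)·b = +0.2
  185·a + (-190)·b = -1.6
Eliminate b (×(-190) and ×(-275), subtract): 58475·a = -478.00 → a = ∂h/∂x = -0.008174
Back-substitute: b = ∂h/∂y = +0.0004617.
|∇h| = √(-0.008174² + 0.0004617²) = 0.008187
Seepage velocity v = K·i/n = 0.59 × 0.008187 / 0.32 = 0.01509 m/day = 5.512 m/yr.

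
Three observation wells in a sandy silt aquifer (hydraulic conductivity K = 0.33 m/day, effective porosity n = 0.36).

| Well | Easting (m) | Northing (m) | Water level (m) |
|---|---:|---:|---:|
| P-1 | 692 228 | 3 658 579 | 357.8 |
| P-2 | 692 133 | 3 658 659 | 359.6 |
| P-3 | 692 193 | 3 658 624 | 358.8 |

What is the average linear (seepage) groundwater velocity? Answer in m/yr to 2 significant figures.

With h = a·x + b·y + c and P-1 as origin, the differences give:
  (-95)·a + 80·b = +1.8
  (-35)·a + 45·b = +1.0
Eliminate b (×45 and ×80, subtract): -1475·a = 1.00 → a = ∂h/∂x = -0.0006780
Back-substitute: b = ∂h/∂y = +0.02169.
|∇h| = √(-0.0006780² + 0.02169²) = 0.0217
Seepage velocity v = K·i/n = 0.33 × 0.0217 / 0.36 = 0.01989 m/day = 7.265 m/yr.

7.3 m/yr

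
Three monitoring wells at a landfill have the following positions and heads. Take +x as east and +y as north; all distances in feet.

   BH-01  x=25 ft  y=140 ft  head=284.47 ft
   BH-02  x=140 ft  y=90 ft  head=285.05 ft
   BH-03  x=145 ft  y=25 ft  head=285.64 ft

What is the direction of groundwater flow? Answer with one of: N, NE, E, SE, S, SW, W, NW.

N

Differences from BH-01: to BH-02 (Δx, Δy, Δh) = (115, -50, +0.58); to BH-03 = (120, -115, +1.17).
Determinant of the coordinate differences = 115·(-115) − 120·(-50) = -7225.
∂h/∂x = [(+0.58)·(-115) − (+1.17)·(-50)] / -7225 = +0.001135
∂h/∂y = [115·(+1.17) − 120·(+0.58)] / -7225 = -0.008990
Flow = −∇h = (-0.001135 east, +0.008990 north), which points north.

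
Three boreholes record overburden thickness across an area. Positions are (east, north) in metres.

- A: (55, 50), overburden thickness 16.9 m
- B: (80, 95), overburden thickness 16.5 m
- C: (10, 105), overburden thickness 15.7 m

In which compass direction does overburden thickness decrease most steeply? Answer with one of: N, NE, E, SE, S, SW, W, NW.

NW

Differences from A: to B (Δx, Δy, Δh) = (25, 45, -0.4); to C = (-45, 55, -1.2).
Determinant of the coordinate differences = 25·55 − (-45)·45 = 3400.
∂d/∂x = [(-0.4)·55 − (-1.2)·45] / 3400 = +0.009412
∂d/∂y = [25·(-1.2) − (-45)·(-0.4)] / 3400 = -0.01412
Steepest decrease is along −∇f = (-0.009412 E, +0.01412 N) → northwest.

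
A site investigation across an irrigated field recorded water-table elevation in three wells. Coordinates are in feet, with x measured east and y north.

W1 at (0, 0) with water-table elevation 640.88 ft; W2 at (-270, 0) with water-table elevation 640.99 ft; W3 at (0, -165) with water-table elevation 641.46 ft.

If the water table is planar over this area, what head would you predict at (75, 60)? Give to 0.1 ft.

640.6 ft

∂h/∂x = (640.99 − 640.88) / (-270 − 0) = -0.0004074
∂h/∂y = (641.46 − 640.88) / (-165 − 0) = -0.003515
h(75, 60) = 640.88 + (-0.0004074)·(75) + (-0.003515)·(60) = 640.88 -0.031 -0.211 = 640.639 ft.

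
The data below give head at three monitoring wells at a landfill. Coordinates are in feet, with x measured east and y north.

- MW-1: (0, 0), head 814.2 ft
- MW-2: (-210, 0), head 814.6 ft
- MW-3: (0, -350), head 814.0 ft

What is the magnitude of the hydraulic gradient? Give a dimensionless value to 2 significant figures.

∂h/∂x = (814.6 − 814.2) / (-210 − 0) = -0.001905
∂h/∂y = (814.0 − 814.2) / (-350 − 0) = +0.0005714
|∇h| = √(-0.001905² + 0.0005714²) = 0.001989

0.0020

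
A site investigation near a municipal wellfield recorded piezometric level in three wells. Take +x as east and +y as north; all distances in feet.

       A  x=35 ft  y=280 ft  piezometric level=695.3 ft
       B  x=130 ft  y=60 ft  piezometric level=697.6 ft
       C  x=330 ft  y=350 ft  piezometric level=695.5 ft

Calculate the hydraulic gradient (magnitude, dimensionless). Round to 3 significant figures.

With h = a·x + b·y + c and A as origin, the differences give:
  95·a + (-220)·b = +2.3
  295·a + 70·b = +0.2
Eliminate b (×70 and ×(-220), subtract): 71550·a = 205.00 → a = ∂h/∂x = +0.002865
Back-substitute: b = ∂h/∂y = -0.009217.
|∇h| = √(0.002865² + -0.009217²) = 0.009652

0.00965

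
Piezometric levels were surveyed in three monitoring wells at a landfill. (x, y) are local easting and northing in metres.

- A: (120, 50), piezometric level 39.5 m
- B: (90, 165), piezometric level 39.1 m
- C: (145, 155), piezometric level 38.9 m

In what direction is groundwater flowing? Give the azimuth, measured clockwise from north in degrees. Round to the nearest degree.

044°

With h = a·x + b·y + c and A as origin, the differences give:
  (-30)·a + 115·b = -0.4
  25·a + 105·b = -0.6
Eliminate b (×105 and ×115, subtract): -6025·a = 27.00 → a = ∂h/∂x = -0.004481
Back-substitute: b = ∂h/∂y = -0.004647.
Flow direction (−∇h) has components (+0.004481 E, +0.004647 N).
Azimuth = atan2(E, N) = atan2(+0.004481, +0.004647) = 44.0° ≈ 044°.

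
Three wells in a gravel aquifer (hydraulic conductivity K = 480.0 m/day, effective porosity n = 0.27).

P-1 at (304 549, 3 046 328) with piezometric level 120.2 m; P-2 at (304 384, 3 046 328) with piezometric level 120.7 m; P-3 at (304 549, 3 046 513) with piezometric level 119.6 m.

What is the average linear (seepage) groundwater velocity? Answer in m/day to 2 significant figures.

7.9 m/day

∂h/∂x = (120.7 − 120.2) / (304384 − 304549) = -0.003030
∂h/∂y = (119.6 − 120.2) / (3046513 − 3046328) = -0.003243
|∇h| = √(-0.003030² + -0.003243²) = 0.004438
Seepage velocity v = K·i/n = 480.0 × 0.004438 / 0.27 = 7.89 m/day.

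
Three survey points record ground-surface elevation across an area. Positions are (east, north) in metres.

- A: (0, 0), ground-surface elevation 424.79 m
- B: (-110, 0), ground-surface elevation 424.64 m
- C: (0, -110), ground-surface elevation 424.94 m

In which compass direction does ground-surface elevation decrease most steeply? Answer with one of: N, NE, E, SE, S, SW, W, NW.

∂z/∂x = (424.64 − 424.79) / (-110 − 0) = +0.001364
∂z/∂y = (424.94 − 424.79) / (-110 − 0) = -0.001364
Steepest decrease is along −∇f = (-0.001364 E, +0.001364 N) → northwest.

NW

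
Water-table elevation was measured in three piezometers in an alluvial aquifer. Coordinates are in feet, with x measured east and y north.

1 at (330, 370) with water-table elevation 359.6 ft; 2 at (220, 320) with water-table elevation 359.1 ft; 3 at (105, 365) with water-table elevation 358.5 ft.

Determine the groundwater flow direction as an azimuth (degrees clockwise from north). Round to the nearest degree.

Taking 1 as reference: 2−1 = (-110, -50, -0.5); 3−1 = (-225, -5, -1.1).
Solve a·Δx + b·Δy = Δh: det = (-110)·(-5) − (-225)·(-50) = -10700.
∂h/∂x = [(-0.5)·(-5) − (-1.1)·(-50)] / -10700 = +0.004907
∂h/∂y = [(-110)·(-1.1) − (-225)·(-0.5)] / -10700 = -0.0007944
Flow direction (−∇h) has components (-0.004907 E, +0.0007944 N).
Azimuth = atan2(E, N) = atan2(-0.004907, +0.0007944) = 279.2° ≈ 279°.

279°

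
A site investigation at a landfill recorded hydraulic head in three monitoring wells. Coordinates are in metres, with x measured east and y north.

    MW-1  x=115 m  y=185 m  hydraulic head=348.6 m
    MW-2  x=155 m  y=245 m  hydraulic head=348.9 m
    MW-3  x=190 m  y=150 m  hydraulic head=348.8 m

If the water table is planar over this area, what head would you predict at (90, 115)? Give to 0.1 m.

Taking MW-1 as reference: MW-2−MW-1 = (40, 60, +0.3); MW-3−MW-1 = (75, -35, +0.2).
Determinant of the coordinate differences = 40·(-35) − 75·60 = -5900.
∂h/∂x = [(+0.3)·(-35) − (+0.2)·60] / -5900 = +0.003814
∂h/∂y = [40·(+0.2) − 75·(+0.3)] / -5900 = +0.002458
h(90, 115) = 348.6 + (+0.003814)·(-25) + (+0.002458)·(-70) = 348.6 -0.095 -0.172 = 348.333 m.

348.3 m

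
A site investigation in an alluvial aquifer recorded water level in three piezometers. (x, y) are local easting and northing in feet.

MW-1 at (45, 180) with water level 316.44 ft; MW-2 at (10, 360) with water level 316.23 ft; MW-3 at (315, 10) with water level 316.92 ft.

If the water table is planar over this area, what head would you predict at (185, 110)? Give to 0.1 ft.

316.7 ft

With h = a·x + b·y + c and MW-1 as origin, the differences give:
  (-35)·a + 180·b = -0.21
  270·a + (-170)·b = +0.48
Eliminate b (×(-170) and ×180, subtract): -42650·a = -50.700 → a = ∂h/∂x = +0.001189
Back-substitute: b = ∂h/∂y = -0.0009355.
h(185, 110) = 316.44 + (+0.001189)·(140) + (-0.0009355)·(-70) = 316.44 +0.166 +0.065 = 316.672 ft.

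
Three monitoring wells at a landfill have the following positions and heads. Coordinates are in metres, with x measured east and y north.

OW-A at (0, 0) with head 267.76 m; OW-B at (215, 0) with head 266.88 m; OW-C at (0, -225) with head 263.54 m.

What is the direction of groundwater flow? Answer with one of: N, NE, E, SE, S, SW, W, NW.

S

∂h/∂x = (266.88 − 267.76) / (215 − 0) = -0.004093
∂h/∂y = (263.54 − 267.76) / (-225 − 0) = +0.01876
Flow = −∇h = (+0.004093 east, -0.01876 north), which points south.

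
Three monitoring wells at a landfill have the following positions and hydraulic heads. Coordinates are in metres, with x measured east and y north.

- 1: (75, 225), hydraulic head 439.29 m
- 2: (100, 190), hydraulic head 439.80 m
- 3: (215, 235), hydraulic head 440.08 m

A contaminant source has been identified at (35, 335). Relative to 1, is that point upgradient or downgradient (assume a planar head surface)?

With h = a·x + b·y + c and 1 as origin, the differences give:
  25·a + (-35)·b = +0.51
  140·a + 10·b = +0.79
Eliminate b (×10 and ×(-35), subtract): 5150·a = 32.750 → a = ∂h/∂x = +0.006359
Back-substitute: b = ∂h/∂y = -0.01003.
Head at (35, 335) = 439.29 + (+0.006359)·(-40) + (-0.01003)·(110) = 437.93 m.
That is lower than the 439.29 m at 1, so the point is downgradient.

downgradient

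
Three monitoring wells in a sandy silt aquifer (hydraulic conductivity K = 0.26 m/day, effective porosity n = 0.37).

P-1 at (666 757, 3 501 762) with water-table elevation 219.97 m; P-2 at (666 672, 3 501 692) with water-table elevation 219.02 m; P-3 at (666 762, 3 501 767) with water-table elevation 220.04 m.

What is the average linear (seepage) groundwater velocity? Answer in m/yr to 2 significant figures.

With h = a·x + b·y + c and P-1 as origin, the differences give:
  (-85)·a + (-70)·b = -0.95
  5·a + 5·b = +0.07
Eliminate b (×5 and ×(-70), subtract): -75·a = 0.150 → a = ∂h/∂x = -0.002000
Back-substitute: b = ∂h/∂y = +0.01600.
|∇h| = √(-0.002000² + 0.01600²) = 0.01612
Seepage velocity v = K·i/n = 0.26 × 0.01612 / 0.37 = 0.01133 m/day = 4.138 m/yr.

4.1 m/yr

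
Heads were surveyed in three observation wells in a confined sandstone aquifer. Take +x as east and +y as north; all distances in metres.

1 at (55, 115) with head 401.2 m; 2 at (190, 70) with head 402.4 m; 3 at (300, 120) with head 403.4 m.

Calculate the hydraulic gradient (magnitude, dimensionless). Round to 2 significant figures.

0.0090

With h = a·x + b·y + c and 1 as origin, the differences give:
  135·a + (-45)·b = +1.2
  245·a + 5·b = +2.2
Eliminate b (×5 and ×(-45), subtract): 11700·a = 105.00 → a = ∂h/∂x = +0.008974
Back-substitute: b = ∂h/∂y = +0.0002564.
|∇h| = √(0.008974² + 0.0002564²) = 0.008978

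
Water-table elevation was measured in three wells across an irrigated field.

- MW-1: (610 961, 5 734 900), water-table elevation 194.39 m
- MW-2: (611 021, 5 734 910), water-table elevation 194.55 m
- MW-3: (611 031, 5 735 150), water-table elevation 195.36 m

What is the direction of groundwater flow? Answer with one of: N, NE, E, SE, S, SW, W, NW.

Taking MW-1 as reference: MW-2−MW-1 = (60, 10, +0.16); MW-3−MW-1 = (70, 250, +0.97).
Solve a·Δx + b·Δy = Δh: det = 60·250 − 70·10 = 14300.
∂h/∂x = [(+0.16)·250 − (+0.97)·10] / 14300 = +0.002119
∂h/∂y = [60·(+0.97) − 70·(+0.16)] / 14300 = +0.003287
Flow = −∇h = (-0.002119 east, -0.003287 north), which points southwest.

SW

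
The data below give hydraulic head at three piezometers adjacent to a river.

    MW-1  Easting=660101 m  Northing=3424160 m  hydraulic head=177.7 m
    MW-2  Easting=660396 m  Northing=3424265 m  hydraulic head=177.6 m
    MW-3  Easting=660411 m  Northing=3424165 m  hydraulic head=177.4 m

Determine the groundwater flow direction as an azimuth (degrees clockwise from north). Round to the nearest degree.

Three-point gradient (reference MW-1): Δ to MW-2 = (295, 105, -0.1), Δ to MW-3 = (310, 5, -0.3).
∂h/∂x = -0.0009976, ∂h/∂y = +0.001850 (det = -31075).
Flow direction (−∇h) has components (+0.0009976 E, -0.001850 N).
Azimuth = atan2(E, N) = atan2(+0.0009976, -0.001850) = 151.7° ≈ 152°.

152°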